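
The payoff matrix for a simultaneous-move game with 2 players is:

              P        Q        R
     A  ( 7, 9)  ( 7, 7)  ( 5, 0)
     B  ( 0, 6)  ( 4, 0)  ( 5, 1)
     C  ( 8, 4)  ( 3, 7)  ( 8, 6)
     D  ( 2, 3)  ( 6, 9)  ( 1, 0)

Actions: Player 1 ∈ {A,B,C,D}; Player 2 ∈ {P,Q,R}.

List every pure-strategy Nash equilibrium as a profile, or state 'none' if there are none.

(A,P): not NE [P1→C gives 8>7]
(A,Q): not NE [P2→P gives 9>7]
(A,R): not NE [P1→C gives 8>5; P2→P gives 9>0]
(B,P): not NE [P1→C gives 8>0]
(B,Q): not NE [P1→A gives 7>4; P2→P gives 6>0]
(B,R): not NE [P1→C gives 8>5; P2→P gives 6>1]
(C,P): not NE [P2→Q gives 7>4]
(C,Q): not NE [P1→A gives 7>3]
(C,R): not NE [P2→Q gives 7>6]
(D,P): not NE [P1→C gives 8>2; P2→Q gives 9>3]
(D,Q): not NE [P1→A gives 7>6]
(D,R): not NE [P1→C gives 8>1; P2→Q gives 9>0]

PSNE: ∅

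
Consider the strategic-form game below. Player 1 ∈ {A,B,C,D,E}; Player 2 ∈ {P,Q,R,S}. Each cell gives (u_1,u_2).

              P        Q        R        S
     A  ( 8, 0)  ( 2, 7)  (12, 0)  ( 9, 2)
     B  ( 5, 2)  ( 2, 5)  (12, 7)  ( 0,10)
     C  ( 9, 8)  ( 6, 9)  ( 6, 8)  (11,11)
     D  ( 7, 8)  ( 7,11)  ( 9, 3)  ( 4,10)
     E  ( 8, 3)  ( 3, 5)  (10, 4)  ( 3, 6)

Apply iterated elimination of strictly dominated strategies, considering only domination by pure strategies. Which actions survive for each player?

P2 drop P (Q beats it: A:7>0 B:5>2 C:9>8 D:11>8 E:5>3)
P2 drop R (S beats it: A:2>0 B:10>7 C:11>8 D:10>3 E:6>4)
P1 drop A (C beats it: Q:6>2 S:11>9)
P1 drop B (C beats it: Q:6>2 S:11>0)
P1 drop E (C beats it: Q:6>3 S:11>3)
P1→{C,D} P2→{Q,S}

Remaining: P1:{C,D} P2:{Q,S}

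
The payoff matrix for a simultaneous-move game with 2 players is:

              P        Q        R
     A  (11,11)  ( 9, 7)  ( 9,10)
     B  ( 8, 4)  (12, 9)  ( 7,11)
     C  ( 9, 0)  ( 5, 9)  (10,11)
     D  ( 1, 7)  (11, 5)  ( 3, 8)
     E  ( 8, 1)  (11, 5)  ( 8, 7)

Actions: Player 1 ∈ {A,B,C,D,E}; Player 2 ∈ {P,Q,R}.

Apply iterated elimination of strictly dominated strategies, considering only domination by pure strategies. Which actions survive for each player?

P1 drop D (B beats it: P:8>1 Q:12>11 R:7>3)
P2 drop Q (R beats it: A:10>7 B:11>9 C:11>9 E:7>5)
P1 drop B (A beats it: P:11>8 R:9>7)
P1 drop E (A beats it: P:11>8 R:9>8)
P1→{A,C} P2→{P,R}

Survivors P1:{A,C} P2:{P,R}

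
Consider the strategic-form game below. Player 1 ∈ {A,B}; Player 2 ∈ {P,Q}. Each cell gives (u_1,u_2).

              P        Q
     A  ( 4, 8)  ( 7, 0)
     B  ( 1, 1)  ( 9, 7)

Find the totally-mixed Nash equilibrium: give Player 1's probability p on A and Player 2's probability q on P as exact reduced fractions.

P1 indiff ⇒ q·4+(1-q)·7 = q·1+(1-q)·9 ⇒ q(3) = (1-q)(2) ⇒ q = 2/5
P2 indiff ⇒ p·8+(1-p)·1 = p·0+(1-p)·7 ⇒ p(8) = (1-p)(6) ⇒ p = 3/7

p=3/7, q=2/5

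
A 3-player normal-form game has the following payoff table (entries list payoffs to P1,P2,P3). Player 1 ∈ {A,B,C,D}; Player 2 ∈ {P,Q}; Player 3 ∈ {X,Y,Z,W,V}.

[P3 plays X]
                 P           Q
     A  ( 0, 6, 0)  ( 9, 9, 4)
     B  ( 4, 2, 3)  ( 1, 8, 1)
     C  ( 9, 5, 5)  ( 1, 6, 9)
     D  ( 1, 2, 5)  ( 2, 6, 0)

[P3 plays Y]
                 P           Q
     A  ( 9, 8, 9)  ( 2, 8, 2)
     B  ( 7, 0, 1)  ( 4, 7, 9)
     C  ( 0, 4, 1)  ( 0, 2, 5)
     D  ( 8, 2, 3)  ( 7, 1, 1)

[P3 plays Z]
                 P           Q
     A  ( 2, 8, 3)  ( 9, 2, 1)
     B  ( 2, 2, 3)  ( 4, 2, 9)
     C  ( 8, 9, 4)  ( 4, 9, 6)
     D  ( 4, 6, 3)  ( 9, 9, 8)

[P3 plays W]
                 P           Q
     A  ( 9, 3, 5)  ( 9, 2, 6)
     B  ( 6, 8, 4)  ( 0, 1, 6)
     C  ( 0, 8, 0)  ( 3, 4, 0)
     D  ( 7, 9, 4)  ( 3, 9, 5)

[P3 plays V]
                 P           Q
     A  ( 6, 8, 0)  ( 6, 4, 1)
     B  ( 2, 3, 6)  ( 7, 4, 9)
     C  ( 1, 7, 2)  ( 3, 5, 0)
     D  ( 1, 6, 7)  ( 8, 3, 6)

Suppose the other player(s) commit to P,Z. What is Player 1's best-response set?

u_1(A vs P,Z) = 2
u_1(B vs P,Z) = 2
u_1(C vs P,Z) = 8
u_1(D vs P,Z) = 4
max payoff 8 at {C}

argmax u_1 = {C}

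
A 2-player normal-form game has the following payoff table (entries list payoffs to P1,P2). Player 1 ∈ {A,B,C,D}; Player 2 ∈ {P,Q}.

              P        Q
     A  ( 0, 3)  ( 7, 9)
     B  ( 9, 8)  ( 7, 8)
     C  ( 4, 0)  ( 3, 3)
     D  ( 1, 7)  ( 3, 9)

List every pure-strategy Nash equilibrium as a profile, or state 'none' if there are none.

(A,P): not NE [P1→B gives 9>0; P2→Q gives 9>3]
(A,Q): NE
(B,P): NE
(B,Q): NE
(C,P): not NE [P1→B gives 9>4; P2→Q gives 3>0]
(C,Q): not NE [P1→B gives 7>3]
(D,P): not NE [P1→B gives 9>1; P2→Q gives 9>7]
(D,Q): not NE [P1→B gives 7>3]

Nash profiles: (A,Q), (B,P), (B,Q)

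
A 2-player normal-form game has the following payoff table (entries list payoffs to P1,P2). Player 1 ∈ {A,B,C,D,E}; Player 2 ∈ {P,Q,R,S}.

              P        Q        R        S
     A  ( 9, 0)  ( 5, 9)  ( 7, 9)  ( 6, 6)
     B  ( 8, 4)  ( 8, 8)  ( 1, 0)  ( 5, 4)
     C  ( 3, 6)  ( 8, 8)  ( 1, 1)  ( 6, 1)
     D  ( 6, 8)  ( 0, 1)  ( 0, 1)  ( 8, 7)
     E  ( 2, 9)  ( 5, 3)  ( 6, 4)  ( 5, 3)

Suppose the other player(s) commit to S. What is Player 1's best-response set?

BR_1 = {D}

u_1(A vs S) = 6
u_1(B vs S) = 5
u_1(C vs S) = 6
u_1(D vs S) = 8
u_1(E vs S) = 5
max payoff 8 at {D}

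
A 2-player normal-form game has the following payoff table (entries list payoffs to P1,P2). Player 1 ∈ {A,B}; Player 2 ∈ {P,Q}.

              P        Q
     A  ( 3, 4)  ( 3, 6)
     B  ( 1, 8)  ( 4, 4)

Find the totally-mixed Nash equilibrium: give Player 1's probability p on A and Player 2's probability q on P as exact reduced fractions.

P1 indiff ⇒ q·3+(1-q)·3 = q·1+(1-q)·4 ⇒ q(2) = (1-q)(1) ⇒ q = 1/3
P2 indiff ⇒ p·4+(1-p)·8 = p·6+(1-p)·4 ⇒ p(-2) = (1-p)(-4) ⇒ p = 2/3

p=2/3, q=1/3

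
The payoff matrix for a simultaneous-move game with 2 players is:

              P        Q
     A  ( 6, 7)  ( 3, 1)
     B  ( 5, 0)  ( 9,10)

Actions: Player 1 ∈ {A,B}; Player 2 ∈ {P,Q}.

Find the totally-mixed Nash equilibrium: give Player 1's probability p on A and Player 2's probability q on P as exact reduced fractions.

P1 indiff ⇒ q·6+(1-q)·3 = q·5+(1-q)·9 ⇒ q(1) = (1-q)(6) ⇒ q = 6/7
P2 indiff ⇒ p·7+(1-p)·0 = p·1+(1-p)·10 ⇒ p(6) = (1-p)(10) ⇒ p = 5/8

(p,q) = (5/8, 6/7)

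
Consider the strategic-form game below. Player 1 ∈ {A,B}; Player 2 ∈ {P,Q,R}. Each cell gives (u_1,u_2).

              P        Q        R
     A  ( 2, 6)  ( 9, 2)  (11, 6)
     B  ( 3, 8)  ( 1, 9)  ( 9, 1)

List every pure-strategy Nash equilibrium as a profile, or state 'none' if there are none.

Nash profiles: (A,R)

(A,P): not NE [P1→B gives 3>2]
(A,Q): not NE [P2→R gives 6>2]
(A,R): NE
(B,P): not NE [P2→Q gives 9>8]
(B,Q): not NE [P1→A gives 9>1]
(B,R): not NE [P1→A gives 11>9; P2→Q gives 9>1]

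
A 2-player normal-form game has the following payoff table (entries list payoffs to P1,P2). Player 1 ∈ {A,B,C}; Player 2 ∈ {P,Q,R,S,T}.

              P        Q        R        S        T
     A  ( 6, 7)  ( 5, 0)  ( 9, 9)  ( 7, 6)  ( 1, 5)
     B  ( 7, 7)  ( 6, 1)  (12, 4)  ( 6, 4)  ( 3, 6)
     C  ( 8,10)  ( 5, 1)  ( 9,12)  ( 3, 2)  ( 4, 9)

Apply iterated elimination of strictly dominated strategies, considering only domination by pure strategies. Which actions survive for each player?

P2 drop Q (P beats it: A:7>0 B:7>1 C:10>1)
P2 drop S (P beats it: A:7>6 B:7>4 C:10>2)
P1 drop A (B beats it: P:7>6 R:12>9 T:3>1)
P2 drop T (P beats it: B:7>6 C:10>9)
P1→{B,C} P2→{P,R}

Remaining: P1:{B,C} P2:{P,R}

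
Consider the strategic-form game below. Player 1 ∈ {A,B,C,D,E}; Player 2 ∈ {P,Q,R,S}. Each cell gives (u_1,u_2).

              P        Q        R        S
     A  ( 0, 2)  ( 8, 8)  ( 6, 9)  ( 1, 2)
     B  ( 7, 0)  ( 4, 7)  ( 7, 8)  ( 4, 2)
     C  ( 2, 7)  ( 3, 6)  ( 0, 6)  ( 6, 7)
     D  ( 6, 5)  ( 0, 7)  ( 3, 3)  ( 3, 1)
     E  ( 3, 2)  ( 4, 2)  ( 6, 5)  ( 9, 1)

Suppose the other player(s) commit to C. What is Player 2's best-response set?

BR_2 = {P,S}

u_2(P vs C) = 7
u_2(Q vs C) = 6
u_2(R vs C) = 6
u_2(S vs C) = 7
max payoff 7 at {P,S}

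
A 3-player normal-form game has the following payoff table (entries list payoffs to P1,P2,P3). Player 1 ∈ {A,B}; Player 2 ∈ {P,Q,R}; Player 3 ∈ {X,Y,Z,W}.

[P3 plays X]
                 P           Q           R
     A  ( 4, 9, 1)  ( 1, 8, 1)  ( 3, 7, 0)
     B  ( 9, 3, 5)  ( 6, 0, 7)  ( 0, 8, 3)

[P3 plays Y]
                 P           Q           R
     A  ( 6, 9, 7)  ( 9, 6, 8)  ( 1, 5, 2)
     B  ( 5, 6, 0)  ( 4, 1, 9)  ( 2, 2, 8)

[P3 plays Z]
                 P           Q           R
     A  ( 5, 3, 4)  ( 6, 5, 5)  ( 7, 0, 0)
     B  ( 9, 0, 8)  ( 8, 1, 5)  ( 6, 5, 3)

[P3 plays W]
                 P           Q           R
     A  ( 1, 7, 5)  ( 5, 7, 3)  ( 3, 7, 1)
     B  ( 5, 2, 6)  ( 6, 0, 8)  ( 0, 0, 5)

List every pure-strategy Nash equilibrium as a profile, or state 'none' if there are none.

(A,P,X): not NE [P1→B gives 9>4; P3→Y gives 7>1]
(A,P,Y): NE
(A,P,Z): not NE [P1→B gives 9>5; P2→Q gives 5>3; P3→Y gives 7>4]
(A,P,W): not NE [P1→B gives 5>1; P3→Y gives 7>5]
(A,Q,X): not NE [P1→B gives 6>1; P2→P gives 9>8; P3→Y gives 8>1]
(A,Q,Y): not NE [P2→P gives 9>6]
(A,Q,Z): not NE [P1→B gives 8>6; P3→Y gives 8>5]
(A,Q,W): not NE [P1→B gives 6>5; P3→Y gives 8>3]
(A,R,X): not NE [P2→P gives 9>7; P3→Y gives 2>0]
(A,R,Y): not NE [P1→B gives 2>1; P2→P gives 9>5]
(A,R,Z): not NE [P2→Q gives 5>0; P3→Y gives 2>0]
(A,R,W): not NE [P3→Y gives 2>1]
(B,P,X): not NE [P2→R gives 8>3; P3→Z gives 8>5]
(B,P,Y): not NE [P1→A gives 6>5; P3→Z gives 8>0]
(B,P,Z): not NE [P2→R gives 5>0]
(B,P,W): not NE [P3→Z gives 8>6]
(B,Q,X): not NE [P2→R gives 8>0; P3→Y gives 9>7]
(B,Q,Y): not NE [P1→A gives 9>4; P2→P gives 6>1]
(B,Q,Z): not NE [P2→R gives 5>1; P3→Y gives 9>5]
(B,Q,W): not NE [P2→P gives 2>0; P3→Y gives 9>8]
(B,R,X): not NE [P1→A gives 3>0; P3→Y gives 8>3]
(B,R,Y): not NE [P2→P gives 6>2]
(B,R,Z): not NE [P1→A gives 7>6; P3→Y gives 8>3]
(B,R,W): not NE [P1→A gives 3>0; P2→P gives 2>0; P3→Y gives 8>5]

PSNE = {(A,P,Y)}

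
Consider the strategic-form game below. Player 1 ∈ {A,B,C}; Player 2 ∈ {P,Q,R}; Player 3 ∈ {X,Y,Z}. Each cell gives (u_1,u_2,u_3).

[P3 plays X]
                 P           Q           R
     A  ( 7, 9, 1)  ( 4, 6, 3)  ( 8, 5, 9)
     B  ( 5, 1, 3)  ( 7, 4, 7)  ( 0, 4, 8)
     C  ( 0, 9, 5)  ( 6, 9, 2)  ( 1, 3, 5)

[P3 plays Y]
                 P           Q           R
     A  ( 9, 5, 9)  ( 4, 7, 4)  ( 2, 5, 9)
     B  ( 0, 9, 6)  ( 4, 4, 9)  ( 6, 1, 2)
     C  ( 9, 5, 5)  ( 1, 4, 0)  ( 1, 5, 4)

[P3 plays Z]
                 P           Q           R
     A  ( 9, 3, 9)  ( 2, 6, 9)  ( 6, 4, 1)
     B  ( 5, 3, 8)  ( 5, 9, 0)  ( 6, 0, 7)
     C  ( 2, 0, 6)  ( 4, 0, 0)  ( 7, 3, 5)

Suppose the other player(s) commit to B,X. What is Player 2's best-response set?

u_2(P vs B,X) = 1
u_2(Q vs B,X) = 4
u_2(R vs B,X) = 4
max payoff 4 at {Q,R}

P2 best: {Q,R}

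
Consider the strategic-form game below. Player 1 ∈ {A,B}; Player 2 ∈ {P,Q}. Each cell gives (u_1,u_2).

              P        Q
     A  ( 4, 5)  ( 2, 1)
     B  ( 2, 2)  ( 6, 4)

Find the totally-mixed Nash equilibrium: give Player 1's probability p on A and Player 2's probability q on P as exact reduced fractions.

(p,q) = (1/3, 2/3)

P1 indiff ⇒ q·4+(1-q)·2 = q·2+(1-q)·6 ⇒ q(2) = (1-q)(4) ⇒ q = 2/3
P2 indiff ⇒ p·5+(1-p)·2 = p·1+(1-p)·4 ⇒ p(4) = (1-p)(2) ⇒ p = 1/3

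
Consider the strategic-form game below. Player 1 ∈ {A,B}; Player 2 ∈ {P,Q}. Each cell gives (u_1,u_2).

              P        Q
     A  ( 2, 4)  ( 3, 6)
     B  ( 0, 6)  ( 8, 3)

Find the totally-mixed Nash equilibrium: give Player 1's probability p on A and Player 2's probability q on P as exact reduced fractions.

p=3/5, q=5/7

P1 indiff ⇒ q·2+(1-q)·3 = q·0+(1-q)·8 ⇒ q(2) = (1-q)(5) ⇒ q = 5/7
P2 indiff ⇒ p·4+(1-p)·6 = p·6+(1-p)·3 ⇒ p(-2) = (1-p)(-3) ⇒ p = 3/5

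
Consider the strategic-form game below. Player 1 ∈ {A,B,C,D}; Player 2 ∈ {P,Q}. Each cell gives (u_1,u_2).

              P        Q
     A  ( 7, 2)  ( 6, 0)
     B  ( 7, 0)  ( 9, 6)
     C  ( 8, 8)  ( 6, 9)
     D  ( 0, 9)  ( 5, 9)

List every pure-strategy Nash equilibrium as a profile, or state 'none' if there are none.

(A,P): not NE [P1→C gives 8>7]
(A,Q): not NE [P1→B gives 9>6; P2→P gives 2>0]
(B,P): not NE [P1→C gives 8>7; P2→Q gives 6>0]
(B,Q): NE
(C,P): not NE [P2→Q gives 9>8]
(C,Q): not NE [P1→B gives 9>6]
(D,P): not NE [P1→C gives 8>0]
(D,Q): not NE [P1→B gives 9>5]

NE set: (B,Q)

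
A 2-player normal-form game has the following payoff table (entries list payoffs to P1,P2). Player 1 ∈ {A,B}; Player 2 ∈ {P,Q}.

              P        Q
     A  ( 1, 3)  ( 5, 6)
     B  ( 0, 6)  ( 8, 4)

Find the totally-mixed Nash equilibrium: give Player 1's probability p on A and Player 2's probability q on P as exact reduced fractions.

P1 indiff ⇒ q·1+(1-q)·5 = q·0+(1-q)·8 ⇒ q(1) = (1-q)(3) ⇒ q = 3/4
P2 indiff ⇒ p·3+(1-p)·6 = p·6+(1-p)·4 ⇒ p(-3) = (1-p)(-2) ⇒ p = 2/5

(p,q) = (2/5, 3/4)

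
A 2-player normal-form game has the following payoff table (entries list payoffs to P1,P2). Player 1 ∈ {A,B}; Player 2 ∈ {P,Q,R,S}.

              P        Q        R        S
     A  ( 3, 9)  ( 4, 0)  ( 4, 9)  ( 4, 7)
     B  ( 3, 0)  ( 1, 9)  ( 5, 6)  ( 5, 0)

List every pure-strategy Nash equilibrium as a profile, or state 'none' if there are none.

NE set: (A,P)

(A,P): NE
(A,Q): not NE [P2→R gives 9>0]
(A,R): not NE [P1→B gives 5>4]
(A,S): not NE [P1→B gives 5>4; P2→R gives 9>7]
(B,P): not NE [P2→Q gives 9>0]
(B,Q): not NE [P1→A gives 4>1]
(B,R): not NE [P2→Q gives 9>6]
(B,S): not NE [P2→Q gives 9>0]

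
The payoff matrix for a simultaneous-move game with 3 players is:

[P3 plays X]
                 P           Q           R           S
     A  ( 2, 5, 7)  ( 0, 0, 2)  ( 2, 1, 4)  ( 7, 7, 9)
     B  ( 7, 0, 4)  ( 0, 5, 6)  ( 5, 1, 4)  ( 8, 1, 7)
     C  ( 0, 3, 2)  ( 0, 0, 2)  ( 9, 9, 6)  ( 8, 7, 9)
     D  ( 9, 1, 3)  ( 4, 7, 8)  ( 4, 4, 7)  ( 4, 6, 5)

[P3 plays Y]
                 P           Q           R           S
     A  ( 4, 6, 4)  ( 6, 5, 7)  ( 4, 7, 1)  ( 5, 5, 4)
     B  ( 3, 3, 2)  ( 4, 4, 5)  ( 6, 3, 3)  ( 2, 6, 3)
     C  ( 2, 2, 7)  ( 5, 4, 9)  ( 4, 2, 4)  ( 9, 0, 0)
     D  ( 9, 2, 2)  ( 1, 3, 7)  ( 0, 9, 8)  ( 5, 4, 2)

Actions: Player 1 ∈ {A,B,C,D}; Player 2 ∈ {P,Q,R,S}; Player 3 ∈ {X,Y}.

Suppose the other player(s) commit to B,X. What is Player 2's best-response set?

argmax u_2 = {Q}

u_2(P vs B,X) = 0
u_2(Q vs B,X) = 5
u_2(R vs B,X) = 1
u_2(S vs B,X) = 1
max payoff 5 at {Q}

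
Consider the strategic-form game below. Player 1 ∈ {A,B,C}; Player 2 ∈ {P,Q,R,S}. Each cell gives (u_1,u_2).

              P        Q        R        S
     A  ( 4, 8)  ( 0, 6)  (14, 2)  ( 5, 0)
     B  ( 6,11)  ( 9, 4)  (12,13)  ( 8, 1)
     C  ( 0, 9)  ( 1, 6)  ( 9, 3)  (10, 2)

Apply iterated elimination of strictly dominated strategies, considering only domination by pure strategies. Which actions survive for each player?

IESDS → P1:{A,B} P2:{P,R}

P2 drop Q (P beats it: A:8>6 B:11>4 C:9>6)
P2 drop S (P beats it: A:8>0 B:11>1 C:9>2)
P1 drop C (A beats it: P:4>0 R:14>9)
P1→{A,B} P2→{P,R}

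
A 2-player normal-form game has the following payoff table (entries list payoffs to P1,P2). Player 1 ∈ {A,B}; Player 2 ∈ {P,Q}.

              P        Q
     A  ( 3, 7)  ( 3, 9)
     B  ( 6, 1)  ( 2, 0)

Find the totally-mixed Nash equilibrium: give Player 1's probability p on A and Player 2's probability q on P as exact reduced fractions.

P1 indiff ⇒ q·3+(1-q)·3 = q·6+(1-q)·2 ⇒ q(-3) = (1-q)(-1) ⇒ q = 1/4
P2 indiff ⇒ p·7+(1-p)·1 = p·9+(1-p)·0 ⇒ p(-2) = (1-p)(-1) ⇒ p = 1/3

P1 mixes 1/3 on A; P2 mixes 1/4 on P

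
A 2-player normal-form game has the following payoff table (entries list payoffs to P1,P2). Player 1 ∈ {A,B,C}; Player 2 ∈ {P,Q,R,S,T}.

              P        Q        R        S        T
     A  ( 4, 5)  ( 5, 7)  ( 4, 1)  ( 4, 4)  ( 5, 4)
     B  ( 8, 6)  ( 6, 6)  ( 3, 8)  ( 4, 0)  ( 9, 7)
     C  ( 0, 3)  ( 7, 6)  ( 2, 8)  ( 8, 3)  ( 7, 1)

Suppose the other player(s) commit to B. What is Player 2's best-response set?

u_2(P vs B) = 6
u_2(Q vs B) = 6
u_2(R vs B) = 8
u_2(S vs B) = 0
u_2(T vs B) = 7
max payoff 8 at {R}

P2 best: {R}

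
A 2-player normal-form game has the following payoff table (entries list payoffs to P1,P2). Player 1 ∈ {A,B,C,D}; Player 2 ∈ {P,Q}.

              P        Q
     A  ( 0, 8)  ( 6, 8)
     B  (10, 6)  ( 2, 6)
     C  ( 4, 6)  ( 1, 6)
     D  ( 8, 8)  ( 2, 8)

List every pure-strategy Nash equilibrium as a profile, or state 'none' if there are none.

(A,P): not NE [P1→B gives 10>0]
(A,Q): NE
(B,P): NE
(B,Q): not NE [P1→A gives 6>2]
(C,P): not NE [P1→B gives 10>4]
(C,Q): not NE [P1→A gives 6>1]
(D,P): not NE [P1→B gives 10>8]
(D,Q): not NE [P1→A gives 6>2]

PSNE = {(A,Q), (B,P)}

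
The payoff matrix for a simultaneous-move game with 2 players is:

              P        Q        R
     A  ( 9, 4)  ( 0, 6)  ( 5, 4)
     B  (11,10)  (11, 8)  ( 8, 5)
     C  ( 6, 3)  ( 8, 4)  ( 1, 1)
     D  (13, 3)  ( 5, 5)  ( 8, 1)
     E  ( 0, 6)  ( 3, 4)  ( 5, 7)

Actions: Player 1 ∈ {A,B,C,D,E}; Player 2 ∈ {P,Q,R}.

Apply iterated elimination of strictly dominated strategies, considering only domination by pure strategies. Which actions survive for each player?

P1 drop A (B beats it: P:11>9 Q:11>0 R:8>5)
P1 drop C (B beats it: P:11>6 Q:11>8 R:8>1)
P1 drop E (B beats it: P:11>0 Q:11>3 R:8>5)
P2 drop R (P beats it: B:10>5 D:3>1)
P1→{B,D} P2→{P,Q}

Survivors P1:{B,D} P2:{P,Q}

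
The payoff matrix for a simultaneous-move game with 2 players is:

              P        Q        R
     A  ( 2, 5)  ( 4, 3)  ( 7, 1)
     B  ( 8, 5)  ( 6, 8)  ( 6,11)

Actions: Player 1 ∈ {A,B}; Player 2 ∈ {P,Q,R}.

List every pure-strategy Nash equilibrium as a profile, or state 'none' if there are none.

(A,P): not NE [P1→B gives 8>2]
(A,Q): not NE [P1→B gives 6>4; P2→P gives 5>3]
(A,R): not NE [P2→P gives 5>1]
(B,P): not NE [P2→R gives 11>5]
(B,Q): not NE [P2→R gives 11>8]
(B,R): not NE [P1→A gives 7>6]

No pure NE.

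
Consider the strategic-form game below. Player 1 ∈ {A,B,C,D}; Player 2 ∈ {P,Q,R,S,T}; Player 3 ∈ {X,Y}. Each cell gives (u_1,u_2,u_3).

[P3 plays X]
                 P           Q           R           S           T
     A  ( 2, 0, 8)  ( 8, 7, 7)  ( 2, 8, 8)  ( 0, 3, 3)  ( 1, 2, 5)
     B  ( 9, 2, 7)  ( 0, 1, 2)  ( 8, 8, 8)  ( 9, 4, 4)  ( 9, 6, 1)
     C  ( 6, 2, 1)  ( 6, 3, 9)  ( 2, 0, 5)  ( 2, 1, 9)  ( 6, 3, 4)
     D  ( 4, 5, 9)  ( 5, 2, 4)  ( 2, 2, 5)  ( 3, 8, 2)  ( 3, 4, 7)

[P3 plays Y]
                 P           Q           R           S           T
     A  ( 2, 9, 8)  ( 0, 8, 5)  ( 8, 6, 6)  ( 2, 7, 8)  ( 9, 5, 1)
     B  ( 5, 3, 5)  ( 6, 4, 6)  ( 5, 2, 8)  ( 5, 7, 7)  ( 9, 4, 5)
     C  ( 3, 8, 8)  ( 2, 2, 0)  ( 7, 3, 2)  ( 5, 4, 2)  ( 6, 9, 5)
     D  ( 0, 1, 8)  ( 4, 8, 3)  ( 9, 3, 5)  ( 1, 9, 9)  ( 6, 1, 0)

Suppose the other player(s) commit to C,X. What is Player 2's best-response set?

P2 best: {Q,T}

u_2(P vs C,X) = 2
u_2(Q vs C,X) = 3
u_2(R vs C,X) = 0
u_2(S vs C,X) = 1
u_2(T vs C,X) = 3
max payoff 3 at {Q,T}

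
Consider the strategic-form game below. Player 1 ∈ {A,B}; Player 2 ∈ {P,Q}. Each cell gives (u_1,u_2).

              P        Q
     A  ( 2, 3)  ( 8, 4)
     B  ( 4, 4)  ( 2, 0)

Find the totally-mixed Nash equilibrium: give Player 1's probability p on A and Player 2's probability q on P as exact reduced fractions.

P1 indiff ⇒ q·2+(1-q)·8 = q·4+(1-q)·2 ⇒ q(-2) = (1-q)(-6) ⇒ q = 3/4
P2 indiff ⇒ p·3+(1-p)·4 = p·4+(1-p)·0 ⇒ p(-1) = (1-p)(-4) ⇒ p = 4/5

p=4/5, q=3/4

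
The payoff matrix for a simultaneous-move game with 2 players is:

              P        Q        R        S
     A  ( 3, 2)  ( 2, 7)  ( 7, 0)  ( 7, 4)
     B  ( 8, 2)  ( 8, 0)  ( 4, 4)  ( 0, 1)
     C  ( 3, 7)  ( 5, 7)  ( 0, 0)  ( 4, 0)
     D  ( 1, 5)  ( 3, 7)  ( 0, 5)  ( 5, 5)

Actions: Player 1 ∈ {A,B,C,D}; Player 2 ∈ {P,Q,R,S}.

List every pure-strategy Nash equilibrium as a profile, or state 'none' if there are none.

(A,P): not NE [P1→B gives 8>3; P2→Q gives 7>2]
(A,Q): not NE [P1→B gives 8>2]
(A,R): not NE [P2→Q gives 7>0]
(A,S): not NE [P2→Q gives 7>4]
(B,P): not NE [P2→R gives 4>2]
(B,Q): not NE [P2→R gives 4>0]
(B,R): not NE [P1→A gives 7>4]
(B,S): not NE [P1→A gives 7>0; P2→R gives 4>1]
(C,P): not NE [P1→B gives 8>3]
(C,Q): not NE [P1→B gives 8>5]
(C,R): not NE [P1→A gives 7>0; P2→Q gives 7>0]
(C,S): not NE [P1→A gives 7>4; P2→Q gives 7>0]
(D,P): not NE [P1→B gives 8>1; P2→Q gives 7>5]
(D,Q): not NE [P1→B gives 8>3]
(D,R): not NE [P1→A gives 7>0; P2→Q gives 7>5]
(D,S): not NE [P1→A gives 7>5; P2→Q gives 7>5]

No pure NE.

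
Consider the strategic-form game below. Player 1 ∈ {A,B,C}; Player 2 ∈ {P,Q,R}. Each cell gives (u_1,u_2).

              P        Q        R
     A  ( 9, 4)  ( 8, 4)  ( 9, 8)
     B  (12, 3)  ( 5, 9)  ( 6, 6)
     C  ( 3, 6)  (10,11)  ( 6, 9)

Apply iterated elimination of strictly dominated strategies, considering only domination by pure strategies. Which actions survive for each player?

IESDS → P1:{A,C} P2:{Q,R}

P2 drop P (R beats it: A:8>4 B:6>3 C:9>6)
P1 drop B (A beats it: Q:8>5 R:9>6)
P1→{A,C} P2→{Q,R}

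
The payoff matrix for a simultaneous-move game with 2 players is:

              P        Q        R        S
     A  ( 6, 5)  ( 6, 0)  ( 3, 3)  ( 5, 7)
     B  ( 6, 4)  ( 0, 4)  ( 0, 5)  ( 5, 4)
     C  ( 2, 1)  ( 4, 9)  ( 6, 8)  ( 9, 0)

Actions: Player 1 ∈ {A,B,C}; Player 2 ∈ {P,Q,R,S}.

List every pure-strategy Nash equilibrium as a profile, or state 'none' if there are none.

No pure NE.

(A,P): not NE [P2→S gives 7>5]
(A,Q): not NE [P2→S gives 7>0]
(A,R): not NE [P1→C gives 6>3; P2→S gives 7>3]
(A,S): not NE [P1→C gives 9>5]
(B,P): not NE [P2→R gives 5>4]
(B,Q): not NE [P1→A gives 6>0; P2→R gives 5>4]
(B,R): not NE [P1→C gives 6>0]
(B,S): not NE [P1→C gives 9>5; P2→R gives 5>4]
(C,P): not NE [P1→B gives 6>2; P2→Q gives 9>1]
(C,Q): not NE [P1→A gives 6>4]
(C,R): not NE [P2→Q gives 9>8]
(C,S): not NE [P2→Q gives 9>0]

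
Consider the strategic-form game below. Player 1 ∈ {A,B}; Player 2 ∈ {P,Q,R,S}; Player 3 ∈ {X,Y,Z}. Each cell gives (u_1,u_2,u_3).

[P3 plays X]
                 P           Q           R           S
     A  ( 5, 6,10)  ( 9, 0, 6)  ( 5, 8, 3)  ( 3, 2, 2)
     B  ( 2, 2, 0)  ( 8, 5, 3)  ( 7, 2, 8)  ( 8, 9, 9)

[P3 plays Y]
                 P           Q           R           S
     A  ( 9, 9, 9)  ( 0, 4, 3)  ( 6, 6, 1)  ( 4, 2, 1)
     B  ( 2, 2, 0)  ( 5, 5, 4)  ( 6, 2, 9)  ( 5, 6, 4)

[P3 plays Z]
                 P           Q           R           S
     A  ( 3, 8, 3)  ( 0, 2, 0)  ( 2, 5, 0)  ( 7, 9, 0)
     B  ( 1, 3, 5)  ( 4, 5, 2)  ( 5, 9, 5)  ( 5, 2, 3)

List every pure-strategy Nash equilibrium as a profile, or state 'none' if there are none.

NE set: (B,S,X)

(A,P,X): not NE [P2→R gives 8>6]
(A,P,Y): not NE [P3→X gives 10>9]
(A,P,Z): not NE [P2→S gives 9>8; P3→X gives 10>3]
(A,Q,X): not NE [P2→R gives 8>0]
(A,Q,Y): not NE [P1→B gives 5>0; P2→P gives 9>4; P3→X gives 6>3]
(A,Q,Z): not NE [P1→B gives 4>0; P2→S gives 9>2; P3→X gives 6>0]
(A,R,X): not NE [P1→B gives 7>5]
(A,R,Y): not NE [P2→P gives 9>6; P3→X gives 3>1]
(A,R,Z): not NE [P1→B gives 5>2; P2→S gives 9>5; P3→X gives 3>0]
(A,S,X): not NE [P1→B gives 8>3; P2→R gives 8>2]
(A,S,Y): not NE [P1→B gives 5>4; P2→P gives 9>2; P3→X gives 2>1]
(A,S,Z): not NE [P3→X gives 2>0]
(B,P,X): not NE [P1→A gives 5>2; P2→S gives 9>2; P3→Z gives 5>0]
(B,P,Y): not NE [P1→A gives 9>2; P2→S gives 6>2; P3→Z gives 5>0]
(B,P,Z): not NE [P1→A gives 3>1; P2→R gives 9>3]
(B,Q,X): not NE [P1→A gives 9>8; P2→S gives 9>5; P3→Y gives 4>3]
(B,Q,Y): not NE [P2→S gives 6>5]
(B,Q,Z): not NE [P2→R gives 9>5; P3→Y gives 4>2]
(B,R,X): not NE [P2→S gives 9>2; P3→Y gives 9>8]
(B,R,Y): not NE [P2→S gives 6>2]
(B,R,Z): not NE [P3→Y gives 9>5]
(B,S,X): NE
(B,S,Y): not NE [P3→X gives 9>4]
(B,S,Z): not NE [P1→A gives 7>5; P2→R gives 9>2; P3→X gives 9>3]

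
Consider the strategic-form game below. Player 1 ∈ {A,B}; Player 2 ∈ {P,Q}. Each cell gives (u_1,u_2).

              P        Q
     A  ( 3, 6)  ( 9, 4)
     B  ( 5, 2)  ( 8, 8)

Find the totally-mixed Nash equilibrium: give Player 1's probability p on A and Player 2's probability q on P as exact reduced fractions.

P1 indiff ⇒ q·3+(1-q)·9 = q·5+(1-q)·8 ⇒ q(-2) = (1-q)(-1) ⇒ q = 1/3
P2 indiff ⇒ p·6+(1-p)·2 = p·4+(1-p)·8 ⇒ p(2) = (1-p)(6) ⇒ p = 3/4

(p,q) = (3/4, 1/3)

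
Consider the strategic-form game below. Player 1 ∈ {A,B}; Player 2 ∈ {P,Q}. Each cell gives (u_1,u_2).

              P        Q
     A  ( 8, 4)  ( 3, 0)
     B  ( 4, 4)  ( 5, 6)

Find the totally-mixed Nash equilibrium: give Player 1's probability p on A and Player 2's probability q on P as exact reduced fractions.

P1 indiff ⇒ q·8+(1-q)·3 = q·4+(1-q)·5 ⇒ q(4) = (1-q)(2) ⇒ q = 1/3
P2 indiff ⇒ p·4+(1-p)·4 = p·0+(1-p)·6 ⇒ p(4) = (1-p)(2) ⇒ p = 1/3

(p,q) = (1/3, 1/3)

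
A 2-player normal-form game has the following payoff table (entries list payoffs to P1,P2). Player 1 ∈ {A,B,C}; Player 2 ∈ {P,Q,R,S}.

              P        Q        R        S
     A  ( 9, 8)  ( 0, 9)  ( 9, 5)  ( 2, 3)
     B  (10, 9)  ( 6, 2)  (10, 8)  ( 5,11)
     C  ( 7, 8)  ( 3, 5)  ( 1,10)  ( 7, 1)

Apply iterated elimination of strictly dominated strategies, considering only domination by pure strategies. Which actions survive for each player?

Survivors P1:{B,C} P2:{P,R,S}

P1 drop A (B beats it: P:10>9 Q:6>0 R:10>9 S:5>2)
P2 drop Q (P beats it: B:9>2 C:8>5)
P1→{B,C} P2→{P,R,S}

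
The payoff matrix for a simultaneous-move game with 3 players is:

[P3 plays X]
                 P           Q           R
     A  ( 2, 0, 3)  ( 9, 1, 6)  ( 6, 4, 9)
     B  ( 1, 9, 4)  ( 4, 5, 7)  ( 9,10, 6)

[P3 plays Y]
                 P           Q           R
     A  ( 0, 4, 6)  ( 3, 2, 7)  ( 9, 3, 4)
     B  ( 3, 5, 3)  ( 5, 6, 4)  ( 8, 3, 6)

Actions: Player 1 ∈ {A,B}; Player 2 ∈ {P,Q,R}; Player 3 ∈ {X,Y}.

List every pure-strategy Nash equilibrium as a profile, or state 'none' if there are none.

(A,P,X): not NE [P2→R gives 4>0; P3→Y gives 6>3]
(A,P,Y): not NE [P1→B gives 3>0]
(A,Q,X): not NE [P2→R gives 4>1; P3→Y gives 7>6]
(A,Q,Y): not NE [P1→B gives 5>3; P2→P gives 4>2]
(A,R,X): not NE [P1→B gives 9>6]
(A,R,Y): not NE [P2→P gives 4>3; P3→X gives 9>4]
(B,P,X): not NE [P1→A gives 2>1; P2→R gives 10>9]
(B,P,Y): not NE [P2→Q gives 6>5; P3→X gives 4>3]
(B,Q,X): not NE [P1→A gives 9>4; P2→R gives 10>5]
(B,Q,Y): not NE [P3→X gives 7>4]
(B,R,X): NE
(B,R,Y): not NE [P1→A gives 9>8; P2→Q gives 6>3]

NE set: (B,R,X)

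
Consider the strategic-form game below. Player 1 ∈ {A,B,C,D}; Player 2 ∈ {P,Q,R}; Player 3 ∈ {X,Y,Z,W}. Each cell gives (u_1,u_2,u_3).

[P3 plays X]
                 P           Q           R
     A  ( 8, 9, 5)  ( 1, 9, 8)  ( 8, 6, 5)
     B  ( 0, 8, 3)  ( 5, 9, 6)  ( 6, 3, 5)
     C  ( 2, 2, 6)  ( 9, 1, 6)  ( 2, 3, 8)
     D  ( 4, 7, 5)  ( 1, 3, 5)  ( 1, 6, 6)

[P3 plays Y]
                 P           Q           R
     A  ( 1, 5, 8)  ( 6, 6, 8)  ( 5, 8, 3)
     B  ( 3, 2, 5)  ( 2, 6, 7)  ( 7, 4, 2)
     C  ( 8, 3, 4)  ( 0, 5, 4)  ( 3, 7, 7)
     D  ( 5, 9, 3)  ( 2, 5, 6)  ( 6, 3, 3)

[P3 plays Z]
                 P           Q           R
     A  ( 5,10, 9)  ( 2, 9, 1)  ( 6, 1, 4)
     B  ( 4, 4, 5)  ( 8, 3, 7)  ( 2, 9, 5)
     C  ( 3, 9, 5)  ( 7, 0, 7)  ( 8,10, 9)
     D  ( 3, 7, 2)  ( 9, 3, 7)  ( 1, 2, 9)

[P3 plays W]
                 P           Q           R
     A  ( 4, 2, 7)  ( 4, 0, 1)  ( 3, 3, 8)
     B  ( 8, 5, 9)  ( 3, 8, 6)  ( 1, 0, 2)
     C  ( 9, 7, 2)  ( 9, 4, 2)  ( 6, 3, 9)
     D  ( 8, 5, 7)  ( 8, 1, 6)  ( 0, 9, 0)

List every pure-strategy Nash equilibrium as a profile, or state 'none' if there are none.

(A,P,X): not NE [P3→Z gives 9>5]
(A,P,Y): not NE [P1→C gives 8>1; P2→R gives 8>5; P3→Z gives 9>8]
(A,P,Z): NE
(A,P,W): not NE [P1→C gives 9>4; P2→R gives 3>2; P3→Z gives 9>7]
(A,Q,X): not NE [P1→C gives 9>1]
(A,Q,Y): not NE [P2→R gives 8>6]
(A,Q,Z): not NE [P1→D gives 9>2; P2→P gives 10>9; P3→Y gives 8>1]
(A,Q,W): not NE [P1→C gives 9>4; P2→R gives 3>0; P3→Y gives 8>1]
(A,R,X): not NE [P2→Q gives 9>6; P3→W gives 8>5]
(A,R,Y): not NE [P1→B gives 7>5; P3→W gives 8>3]
(A,R,Z): not NE [P1→C gives 8>6; P2→P gives 10>1; P3→W gives 8>4]
(A,R,W): not NE [P1→C gives 6>3]
(B,P,X): not NE [P1→A gives 8>0; P2→Q gives 9>8; P3→W gives 9>3]
(B,P,Y): not NE [P1→C gives 8>3; P2→Q gives 6>2; P3→W gives 9>5]
(B,P,Z): not NE [P1→A gives 5>4; P2→R gives 9>4; P3→W gives 9>5]
(B,P,W): not NE [P1→C gives 9>8; P2→Q gives 8>5]
(B,Q,X): not NE [P1→C gives 9>5; P3→Z gives 7>6]
(B,Q,Y): not NE [P1→A gives 6>2]
(B,Q,Z): not NE [P1→D gives 9>8; P2→R gives 9>3]
(B,Q,W): not NE [P1→C gives 9>3; P3→Z gives 7>6]
(B,R,X): not NE [P1→A gives 8>6; P2→Q gives 9>3]
(B,R,Y): not NE [P2→Q gives 6>4; P3→Z gives 5>2]
(B,R,Z): not NE [P1→C gives 8>2]
(B,R,W): not NE [P1→C gives 6>1; P2→Q gives 8>0; P3→Z gives 5>2]
(C,P,X): not NE [P1→A gives 8>2; P2→R gives 3>2]
(C,P,Y): not NE [P2→R gives 7>3; P3→X gives 6>4]
(C,P,Z): not NE [P1→A gives 5>3; P2→R gives 10>9; P3→X gives 6>5]
(C,P,W): not NE [P3→X gives 6>2]
(C,Q,X): not NE [P2→R gives 3>1; P3→Z gives 7>6]
(C,Q,Y): not NE [P1→A gives 6>0; P2→R gives 7>5; P3→Z gives 7>4]
(C,Q,Z): not NE [P1→D gives 9>7; P2→R gives 10>0]
(C,Q,W): not NE [P2→P gives 7>4; P3→Z gives 7>2]
(C,R,X): not NE [P1→A gives 8>2; P3→W gives 9>8]
(C,R,Y): not NE [P1→B gives 7>3; P3→W gives 9>7]
(C,R,Z): NE
(C,R,W): not NE [P2→P gives 7>3]
(D,P,X): not NE [P1→A gives 8>4; P3→W gives 7>5]
(D,P,Y): not NE [P1→C gives 8>5; P3→W gives 7>3]
(D,P,Z): not NE [P1→A gives 5>3; P3→W gives 7>2]
(D,P,W): not NE [P1→C gives 9>8; P2→R gives 9>5]
(D,Q,X): not NE [P1→C gives 9>1; P2→P gives 7>3; P3→Z gives 7>5]
(D,Q,Y): not NE [P1→A gives 6>2; P2→P gives 9>5; P3→Z gives 7>6]
(D,Q,Z): not NE [P2→P gives 7>3]
(D,Q,W): not NE [P1→C gives 9>8; P2→R gives 9>1; P3→Z gives 7>6]
(D,R,X): not NE [P1→A gives 8>1; P2→P gives 7>6; P3→Z gives 9>6]
(D,R,Y): not NE [P1→B gives 7>6; P2→P gives 9>3; P3→Z gives 9>3]
(D,R,Z): not NE [P1→C gives 8>1; P2→P gives 7>2]
(D,R,W): not NE [P1→C gives 6>0; P3→Z gives 9>0]

Nash profiles: (A,P,Z), (C,R,Z)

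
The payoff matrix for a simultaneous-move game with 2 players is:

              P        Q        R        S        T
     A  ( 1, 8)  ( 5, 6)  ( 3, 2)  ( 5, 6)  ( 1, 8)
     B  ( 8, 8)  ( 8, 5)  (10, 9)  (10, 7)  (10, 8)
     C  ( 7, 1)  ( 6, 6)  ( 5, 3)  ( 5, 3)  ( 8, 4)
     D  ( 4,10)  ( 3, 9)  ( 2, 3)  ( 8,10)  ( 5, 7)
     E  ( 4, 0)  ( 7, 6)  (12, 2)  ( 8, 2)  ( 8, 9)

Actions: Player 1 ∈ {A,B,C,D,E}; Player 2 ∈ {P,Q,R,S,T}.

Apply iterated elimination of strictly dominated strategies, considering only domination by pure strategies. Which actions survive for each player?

Survivors P1:{B,E} P2:{R,T}

P1 drop A (B beats it: P:8>1 Q:8>5 R:10>3 S:10>5 T:10>1)
P1 drop C (B beats it: P:8>7 Q:8>6 R:10>5 S:10>5 T:10>8)
P1 drop D (B beats it: P:8>4 Q:8>3 R:10>2 S:10>8 T:10>5)
P2 drop P (R beats it: B:9>8 E:2>0)
P2 drop Q (T beats it: B:8>5 E:9>6)
P2 drop S (T beats it: B:8>7 E:9>2)
P1→{B,E} P2→{R,T}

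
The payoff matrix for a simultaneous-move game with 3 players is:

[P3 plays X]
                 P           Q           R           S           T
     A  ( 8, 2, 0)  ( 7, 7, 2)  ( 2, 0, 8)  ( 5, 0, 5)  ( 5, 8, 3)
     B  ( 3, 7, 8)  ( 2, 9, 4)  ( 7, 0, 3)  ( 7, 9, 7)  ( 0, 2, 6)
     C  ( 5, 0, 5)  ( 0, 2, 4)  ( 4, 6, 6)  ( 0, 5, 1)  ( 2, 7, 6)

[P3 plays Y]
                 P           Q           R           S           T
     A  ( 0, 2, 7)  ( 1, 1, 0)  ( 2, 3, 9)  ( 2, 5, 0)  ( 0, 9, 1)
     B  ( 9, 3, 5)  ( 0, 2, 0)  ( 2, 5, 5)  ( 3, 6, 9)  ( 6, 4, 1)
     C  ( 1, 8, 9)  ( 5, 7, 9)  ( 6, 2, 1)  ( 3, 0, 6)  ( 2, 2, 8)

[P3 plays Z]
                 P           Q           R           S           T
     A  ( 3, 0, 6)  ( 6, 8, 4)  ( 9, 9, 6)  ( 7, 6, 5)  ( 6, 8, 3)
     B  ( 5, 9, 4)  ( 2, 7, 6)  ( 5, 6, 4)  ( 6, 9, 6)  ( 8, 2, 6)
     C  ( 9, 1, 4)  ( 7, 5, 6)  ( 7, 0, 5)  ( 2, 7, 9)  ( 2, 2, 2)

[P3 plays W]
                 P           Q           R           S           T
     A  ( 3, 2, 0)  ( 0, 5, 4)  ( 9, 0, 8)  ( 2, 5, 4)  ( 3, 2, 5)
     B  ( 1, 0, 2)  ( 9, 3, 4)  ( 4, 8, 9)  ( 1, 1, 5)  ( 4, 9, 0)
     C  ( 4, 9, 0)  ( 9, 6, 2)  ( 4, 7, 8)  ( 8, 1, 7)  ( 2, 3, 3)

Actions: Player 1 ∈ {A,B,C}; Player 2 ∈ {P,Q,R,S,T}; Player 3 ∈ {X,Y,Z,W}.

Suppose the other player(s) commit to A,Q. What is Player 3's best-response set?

P3 best: {Z,W}

u_3(X vs A,Q) = 2
u_3(Y vs A,Q) = 0
u_3(Z vs A,Q) = 4
u_3(W vs A,Q) = 4
max payoff 4 at {Z,W}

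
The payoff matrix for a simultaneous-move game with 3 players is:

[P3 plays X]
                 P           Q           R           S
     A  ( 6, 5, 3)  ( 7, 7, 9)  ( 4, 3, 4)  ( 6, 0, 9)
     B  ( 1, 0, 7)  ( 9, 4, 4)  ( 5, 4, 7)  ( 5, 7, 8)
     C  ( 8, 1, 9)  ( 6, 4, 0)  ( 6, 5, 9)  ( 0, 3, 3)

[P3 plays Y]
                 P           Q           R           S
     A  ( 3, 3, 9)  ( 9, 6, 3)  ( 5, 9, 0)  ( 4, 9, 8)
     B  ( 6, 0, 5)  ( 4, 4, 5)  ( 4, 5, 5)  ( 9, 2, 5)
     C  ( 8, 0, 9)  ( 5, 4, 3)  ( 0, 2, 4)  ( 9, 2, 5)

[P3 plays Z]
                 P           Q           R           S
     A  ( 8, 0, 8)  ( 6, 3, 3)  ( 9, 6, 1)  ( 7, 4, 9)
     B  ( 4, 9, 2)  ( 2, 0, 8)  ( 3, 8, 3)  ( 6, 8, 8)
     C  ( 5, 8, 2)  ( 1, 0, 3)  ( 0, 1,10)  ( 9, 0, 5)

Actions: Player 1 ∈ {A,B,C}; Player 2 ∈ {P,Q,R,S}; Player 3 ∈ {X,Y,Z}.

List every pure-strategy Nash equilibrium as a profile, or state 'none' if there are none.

(A,P,X): not NE [P1→C gives 8>6; P2→Q gives 7>5; P3→Y gives 9>3]
(A,P,Y): not NE [P1→C gives 8>3; P2→S gives 9>3]
(A,P,Z): not NE [P2→R gives 6>0; P3→Y gives 9>8]
(A,Q,X): not NE [P1→B gives 9>7]
(A,Q,Y): not NE [P2→S gives 9>6; P3→X gives 9>3]
(A,Q,Z): not NE [P2→R gives 6>3; P3→X gives 9>3]
(A,R,X): not NE [P1→C gives 6>4; P2→Q gives 7>3]
(A,R,Y): not NE [P3→X gives 4>0]
(A,R,Z): not NE [P3→X gives 4>1]
(A,S,X): not NE [P2→Q gives 7>0]
(A,S,Y): not NE [P1→C gives 9>4; P3→Z gives 9>8]
(A,S,Z): not NE [P1→C gives 9>7; P2→R gives 6>4]
(B,P,X): not NE [P1→C gives 8>1; P2→S gives 7>0]
(B,P,Y): not NE [P1→C gives 8>6; P2→R gives 5>0; P3→X gives 7>5]
(B,P,Z): not NE [P1→A gives 8>4; P3→X gives 7>2]
(B,Q,X): not NE [P2→S gives 7>4; P3→Z gives 8>4]
(B,Q,Y): not NE [P1→A gives 9>4; P2→R gives 5>4; P3→Z gives 8>5]
(B,Q,Z): not NE [P1→A gives 6>2; P2→P gives 9>0]
(B,R,X): not NE [P1→C gives 6>5; P2→S gives 7>4]
(B,R,Y): not NE [P1→A gives 5>4; P3→X gives 7>5]
(B,R,Z): not NE [P1→A gives 9>3; P2→P gives 9>8; P3→X gives 7>3]
(B,S,X): not NE [P1→A gives 6>5]
(B,S,Y): not NE [P2→R gives 5>2; P3→Z gives 8>5]
(B,S,Z): not NE [P1→C gives 9>6; P2→P gives 9>8]
(C,P,X): not NE [P2→R gives 5>1]
(C,P,Y): not NE [P2→Q gives 4>0]
(C,P,Z): not NE [P1→A gives 8>5; P3→Y gives 9>2]
(C,Q,X): not NE [P1→B gives 9>6; P2→R gives 5>4; P3→Z gives 3>0]
(C,Q,Y): not NE [P1→A gives 9>5]
(C,Q,Z): not NE [P1→A gives 6>1; P2→P gives 8>0]
(C,R,X): not NE [P3→Z gives 10>9]
(C,R,Y): not NE [P1→A gives 5>0; P2→Q gives 4>2; P3→Z gives 10>4]
(C,R,Z): not NE [P1→A gives 9>0; P2→P gives 8>1]
(C,S,X): not NE [P1→A gives 6>0; P2→R gives 5>3; P3→Z gives 5>3]
(C,S,Y): not NE [P2→Q gives 4>2]
(C,S,Z): not NE [P2→P gives 8>0]

Equilibria: none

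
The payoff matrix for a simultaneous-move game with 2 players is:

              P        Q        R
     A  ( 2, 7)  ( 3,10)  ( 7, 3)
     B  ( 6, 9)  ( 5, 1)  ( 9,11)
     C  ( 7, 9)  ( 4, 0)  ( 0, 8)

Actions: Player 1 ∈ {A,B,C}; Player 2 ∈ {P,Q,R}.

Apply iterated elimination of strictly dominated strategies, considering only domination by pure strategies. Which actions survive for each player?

Remaining: P1:{B,C} P2:{P,R}

P1 drop A (B beats it: P:6>2 Q:5>3 R:9>7)
P2 drop Q (P beats it: B:9>1 C:9>0)
P1→{B,C} P2→{P,R}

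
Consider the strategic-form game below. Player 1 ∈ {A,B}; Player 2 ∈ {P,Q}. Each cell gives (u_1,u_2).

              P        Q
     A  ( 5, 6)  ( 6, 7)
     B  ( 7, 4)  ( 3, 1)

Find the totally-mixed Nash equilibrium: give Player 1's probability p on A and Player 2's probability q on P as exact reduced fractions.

(p,q) = (3/4, 3/5)

P1 indiff ⇒ q·5+(1-q)·6 = q·7+(1-q)·3 ⇒ q(-2) = (1-q)(-3) ⇒ q = 3/5
P2 indiff ⇒ p·6+(1-p)·4 = p·7+(1-p)·1 ⇒ p(-1) = (1-p)(-3) ⇒ p = 3/4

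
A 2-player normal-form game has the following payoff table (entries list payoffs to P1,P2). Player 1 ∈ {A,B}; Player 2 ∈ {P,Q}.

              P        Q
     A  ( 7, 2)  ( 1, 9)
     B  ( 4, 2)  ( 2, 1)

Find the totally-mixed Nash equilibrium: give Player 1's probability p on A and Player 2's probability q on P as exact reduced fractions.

P1 indiff ⇒ q·7+(1-q)·1 = q·4+(1-q)·2 ⇒ q(3) = (1-q)(1) ⇒ q = 1/4
P2 indiff ⇒ p·2+(1-p)·2 = p·9+(1-p)·1 ⇒ p(-7) = (1-p)(-1) ⇒ p = 1/8

p=1/8, q=1/4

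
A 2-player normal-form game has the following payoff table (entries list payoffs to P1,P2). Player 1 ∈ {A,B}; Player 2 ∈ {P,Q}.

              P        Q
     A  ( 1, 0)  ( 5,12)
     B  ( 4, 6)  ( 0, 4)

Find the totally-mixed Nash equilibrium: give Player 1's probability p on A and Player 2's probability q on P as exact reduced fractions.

P1 indiff ⇒ q·1+(1-q)·5 = q·4+(1-q)·0 ⇒ q(-3) = (1-q)(-5) ⇒ q = 5/8
P2 indiff ⇒ p·0+(1-p)·6 = p·12+(1-p)·4 ⇒ p(-12) = (1-p)(-2) ⇒ p = 1/7

P1 mixes 1/7 on A; P2 mixes 5/8 on P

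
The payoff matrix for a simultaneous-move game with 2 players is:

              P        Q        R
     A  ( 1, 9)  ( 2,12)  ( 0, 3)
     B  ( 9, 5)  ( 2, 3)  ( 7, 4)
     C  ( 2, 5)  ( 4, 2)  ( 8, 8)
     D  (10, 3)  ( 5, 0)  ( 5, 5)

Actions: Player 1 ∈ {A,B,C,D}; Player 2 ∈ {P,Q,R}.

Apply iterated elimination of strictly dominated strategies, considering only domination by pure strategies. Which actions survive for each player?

IESDS → P1:{B,C,D} P2:{P,R}

P1 drop A (C beats it: P:2>1 Q:4>2 R:8>0)
P2 drop Q (P beats it: B:5>3 C:5>2 D:3>0)
P1→{B,C,D} P2→{P,R}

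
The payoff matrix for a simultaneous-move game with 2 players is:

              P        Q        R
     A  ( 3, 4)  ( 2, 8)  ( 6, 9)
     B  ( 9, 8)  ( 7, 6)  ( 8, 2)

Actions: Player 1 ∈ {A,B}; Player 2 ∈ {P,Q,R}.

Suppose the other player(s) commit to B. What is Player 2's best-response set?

u_2(P vs B) = 8
u_2(Q vs B) = 6
u_2(R vs B) = 2
max payoff 8 at {P}

BR_2 = {P}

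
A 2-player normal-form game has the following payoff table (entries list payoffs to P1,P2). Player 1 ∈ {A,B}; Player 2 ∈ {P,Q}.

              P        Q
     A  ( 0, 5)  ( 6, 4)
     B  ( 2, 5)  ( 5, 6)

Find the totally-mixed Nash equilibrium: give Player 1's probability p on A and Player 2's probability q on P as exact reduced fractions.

p=1/2, q=1/3

P1 indiff ⇒ q·0+(1-q)·6 = q·2+(1-q)·5 ⇒ q(-2) = (1-q)(-1) ⇒ q = 1/3
P2 indiff ⇒ p·5+(1-p)·5 = p·4+(1-p)·6 ⇒ p(1) = (1-p)(1) ⇒ p = 1/2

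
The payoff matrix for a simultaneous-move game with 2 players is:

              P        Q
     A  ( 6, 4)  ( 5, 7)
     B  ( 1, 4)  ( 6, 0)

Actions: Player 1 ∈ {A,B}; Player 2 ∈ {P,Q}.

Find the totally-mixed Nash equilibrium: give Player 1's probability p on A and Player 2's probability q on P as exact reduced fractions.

(p,q) = (4/7, 1/6)

P1 indiff ⇒ q·6+(1-q)·5 = q·1+(1-q)·6 ⇒ q(5) = (1-q)(1) ⇒ q = 1/6
P2 indiff ⇒ p·4+(1-p)·4 = p·7+(1-p)·0 ⇒ p(-3) = (1-p)(-4) ⇒ p = 4/7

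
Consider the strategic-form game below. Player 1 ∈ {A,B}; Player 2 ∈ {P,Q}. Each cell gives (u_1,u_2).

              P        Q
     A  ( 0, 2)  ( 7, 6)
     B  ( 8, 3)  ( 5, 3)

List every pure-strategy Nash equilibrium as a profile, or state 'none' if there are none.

(A,P): not NE [P1→B gives 8>0; P2→Q gives 6>2]
(A,Q): NE
(B,P): NE
(B,Q): not NE [P1→A gives 7>5]

Nash profiles: (A,Q), (B,P)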